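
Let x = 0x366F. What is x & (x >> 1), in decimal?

4647

x = 11011001101111 = 13935
x>>1 = 01101100110111
AND  = 01001000100111 = 4647
(x & (x >> 1) has a 1 wherever x has two consecutive 1 bits.)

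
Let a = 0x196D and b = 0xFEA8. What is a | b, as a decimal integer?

0x196D = 0001100101101101
0xFEA8 = 1111111010101000
 OR → 1111111111101101 = 65517

65517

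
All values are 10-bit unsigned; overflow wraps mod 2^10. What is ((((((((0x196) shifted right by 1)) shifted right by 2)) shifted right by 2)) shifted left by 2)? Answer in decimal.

0x196 = 0110010110
→ shifted right by 1 → 0011001011 = 203
→ shifted right by 2 → 0000110010 = 50
→ shifted right by 2 → 0000001100 = 12
→ shifted left by 2 (mod 2^10) → 0000110000 = 48

48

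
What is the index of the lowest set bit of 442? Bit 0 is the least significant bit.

442 = 110111010
Trailing zeros: 1, so the lowest set bit is bit 1 (value 2).

1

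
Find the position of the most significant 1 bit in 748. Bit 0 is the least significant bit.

9

748 = 1011101100
The topmost 1 is at position 9 (since 2^9 = 512 ≤ 748 < 1024).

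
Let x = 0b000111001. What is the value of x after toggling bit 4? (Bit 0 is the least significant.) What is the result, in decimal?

41

x = 000111001
bit 4 is currently 1; toggle it via x ^ (1 << 4) = x ^ 16
→ 000101001 = 41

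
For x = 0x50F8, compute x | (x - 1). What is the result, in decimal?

20735

x = 101000011111000 = 20728
x - 1 = 101000011110111
OR    = 101000011111111 = 20735
(x | (x - 1) sets all bits below the lowest set bit.)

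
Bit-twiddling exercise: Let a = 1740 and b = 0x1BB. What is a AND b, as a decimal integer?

136

1740 = 11011001100
0x1BB = 00110111011
AND → 00010001000 = 136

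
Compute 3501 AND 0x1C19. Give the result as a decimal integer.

3081

3501 = 0110110101101
0x1C19 = 1110000011001
AND → 0110000001001 = 3081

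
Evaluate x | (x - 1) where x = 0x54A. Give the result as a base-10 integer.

1355

x = 10101001010 = 1354
x - 1 = 10101001001
OR    = 10101001011 = 1355
(x | (x - 1) sets all bits below the lowest set bit.)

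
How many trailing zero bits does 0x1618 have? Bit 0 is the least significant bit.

3

0x1618 = 1011000011000
Trailing zeros: 3, so the lowest set bit is bit 3 (value 8).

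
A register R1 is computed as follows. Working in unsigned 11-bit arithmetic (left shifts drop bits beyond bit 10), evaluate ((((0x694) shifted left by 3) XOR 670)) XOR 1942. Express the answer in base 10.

424

0x694 = 11010010100
→ shifted left by 3 (mod 2^11) → 10010100000 = 1184
670 = 01010011110
→ XOR → 11000111110 = 1598
1942 = 11110010110
→ XOR → 00110101000 = 424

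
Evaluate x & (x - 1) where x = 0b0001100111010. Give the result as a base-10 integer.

824

x = 1100111010 = 826
x - 1 = 1100111001
AND   = 1100111000 = 824
(x & (x - 1) clears the lowest set bit of x.)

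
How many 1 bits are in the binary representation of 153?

4

153 = 10011001
Count the 1s: 1 + 1 + 1 + 1 = 4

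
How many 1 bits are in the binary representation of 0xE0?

3

0xE0 = 11100000
Count the 1s: 1 + 1 + 1 = 3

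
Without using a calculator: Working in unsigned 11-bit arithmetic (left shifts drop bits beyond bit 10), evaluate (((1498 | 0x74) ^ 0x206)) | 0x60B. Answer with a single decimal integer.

1498 = 10111011010
0x74 = 00001110100
→ | → 10111111110 = 1534
0x206 = 01000000110
→ ^ → 11111111000 = 2040
0x60B = 11000001011
→ | → 11111111011 = 2043

2043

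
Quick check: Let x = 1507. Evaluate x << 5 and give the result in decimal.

48224

1507 = 0000010111100011
shift left by 5 → 1011110001100000 = 48224
(equivalently, 1507 × 2^5 = 1507 × 32)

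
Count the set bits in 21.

3

21 = 10101
Count the 1s: 1 + 1 + 1 = 3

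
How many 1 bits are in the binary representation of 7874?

7

7874 = 1111011000010
Count the 1s: 1 + 1 + 1 + 1 + 1 + 1 + 1 = 7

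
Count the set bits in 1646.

7

1646 = 11001101110
Count the 1s: 1 + 1 + 1 + 1 + 1 + 1 + 1 = 7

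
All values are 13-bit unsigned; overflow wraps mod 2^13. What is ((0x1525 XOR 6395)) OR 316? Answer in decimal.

0x1525 = 1010100100101
6395 = 1100011111011
→ XOR → 0110111011110 = 3550
316 = 0000100111100
→ OR → 0110111111110 = 3582

3582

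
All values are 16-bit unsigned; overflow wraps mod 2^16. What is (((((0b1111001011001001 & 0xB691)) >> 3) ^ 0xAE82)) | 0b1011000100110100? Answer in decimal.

0b1111001011001001 = 1111001011001001
0xB691 = 1011011010010001
→ & → 1011001010000001 = 45697
→ >> 3 → 0001011001010000 = 5712
0xAE82 = 1010111010000010
→ ^ → 1011100011010010 = 47314
0b1011000100110100 = 1011000100110100
→ | → 1011100111110110 = 47606

47606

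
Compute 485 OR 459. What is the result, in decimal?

495

485 = 111100101
459 = 111001011
 OR → 111101111 = 495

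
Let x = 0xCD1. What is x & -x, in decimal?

x = 110011010001 = 3281
-x (two's complement) = …001100101111
AND   = 000000000001 = 1
(x & -x isolates the lowest set bit of x.)

1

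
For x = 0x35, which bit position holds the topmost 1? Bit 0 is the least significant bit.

0x35 = 110101
The topmost 1 is at position 5 (since 2^5 = 32 ≤ 53 < 64).

5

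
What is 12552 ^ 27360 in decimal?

12552 = 011000100001000
27360 = 110101011100000
XOR → 101101111101000 = 23528

23528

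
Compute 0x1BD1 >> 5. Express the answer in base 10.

0x1BD1 = 1101111010001
shift right by 5 → 0000011011110 = 222
(equivalently, floor(7121 / 32))

222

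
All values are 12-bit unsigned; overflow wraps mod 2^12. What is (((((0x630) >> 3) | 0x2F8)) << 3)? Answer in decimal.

0x630 = 011000110000
→ >> 3 → 000011000110 = 198
0x2F8 = 001011111000
→ | → 001011111110 = 766
→ << 3 (mod 2^12) → 011111110000 = 2032

2032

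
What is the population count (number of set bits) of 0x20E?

4

0x20E = 1000001110
Count the 1s: 1 + 1 + 1 + 1 = 4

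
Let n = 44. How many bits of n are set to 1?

44 = 101100
Count the 1s: 1 + 1 + 1 = 3

3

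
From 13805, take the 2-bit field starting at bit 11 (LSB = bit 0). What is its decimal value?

v = 11010111101101
Shift right by 11: 110
Mask low 2 bits: 10 = 2

2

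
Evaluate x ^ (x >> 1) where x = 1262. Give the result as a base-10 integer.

1689

x = 10011101110 = 1262
x>>1 = 01001110111
XOR  = 11010011001 = 1689
(x ^ (x >> 1) gives the standard binary-reflected Gray code of x.)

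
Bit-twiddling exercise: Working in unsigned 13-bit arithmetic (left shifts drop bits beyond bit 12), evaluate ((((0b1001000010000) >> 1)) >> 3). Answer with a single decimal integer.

289

0b1001000010000 = 1001000010000
→ >> 1 → 0100100001000 = 2312
→ >> 3 → 0000100100001 = 289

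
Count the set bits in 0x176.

6

0x176 = 101110110
Count the 1s: 1 + 1 + 1 + 1 + 1 + 1 = 6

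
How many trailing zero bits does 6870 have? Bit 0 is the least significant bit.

1

6870 = 1101011010110
Trailing zeros: 1, so the lowest set bit is bit 1 (value 2).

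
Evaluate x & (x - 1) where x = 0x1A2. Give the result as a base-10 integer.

x = 110100010 = 418
x - 1 = 110100001
AND   = 110100000 = 416
(x & (x - 1) clears the lowest set bit of x.)

416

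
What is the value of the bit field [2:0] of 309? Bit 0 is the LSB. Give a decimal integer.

5

v = 100110101
Shift right by 0: 100110101
Mask low 3 bits: 101 = 5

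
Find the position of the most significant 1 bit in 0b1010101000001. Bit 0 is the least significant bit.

0b1010101000001 = 1010101000001
The topmost 1 is at position 12 (since 2^12 = 4096 ≤ 5441 < 8192).

12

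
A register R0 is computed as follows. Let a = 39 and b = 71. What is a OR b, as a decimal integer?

103

39 = 0100111
71 = 1000111
 OR → 1100111 = 103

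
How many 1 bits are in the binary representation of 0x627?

0x627 = 11000100111
Count the 1s: 1 + 1 + 1 + 1 + 1 + 1 = 6

6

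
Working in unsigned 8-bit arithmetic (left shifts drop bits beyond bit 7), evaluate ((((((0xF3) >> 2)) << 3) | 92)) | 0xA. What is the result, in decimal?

254

0xF3 = 11110011
→ >> 2 → 00111100 = 60
→ << 3 (mod 2^8) → 11100000 = 224
92 = 01011100
→ | → 11111100 = 252
0xA = 00001010
→ | → 11111110 = 254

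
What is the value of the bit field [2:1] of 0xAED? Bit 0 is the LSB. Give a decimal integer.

2

v = 00101011101101
Shift right by 1: 0010101110110
Mask low 2 bits: 10 = 2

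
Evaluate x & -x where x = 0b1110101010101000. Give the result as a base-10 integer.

8

x = 1110101010101000 = 60072
-x (two's complement) = …0001010101011000
AND   = 0000000000001000 = 8
(x & -x isolates the lowest set bit of x.)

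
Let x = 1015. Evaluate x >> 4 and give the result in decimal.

1015 = 1111110111
shift right by 4 → 0000111111 = 63
(equivalently, floor(1015 / 16))

63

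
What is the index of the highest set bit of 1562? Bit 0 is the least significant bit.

1562 = 11000011010
The topmost 1 is at position 10 (since 2^10 = 1024 ≤ 1562 < 2048).

10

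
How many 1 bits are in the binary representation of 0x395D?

9

0x395D = 11100101011101
Count the 1s: 1 + 1 + 1 + 1 + 1 + 1 + 1 + 1 + 1 = 9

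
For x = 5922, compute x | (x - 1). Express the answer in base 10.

x = 1011100100010 = 5922
x - 1 = 1011100100001
OR    = 1011100100011 = 5923
(x | (x - 1) sets all bits below the lowest set bit.)

5923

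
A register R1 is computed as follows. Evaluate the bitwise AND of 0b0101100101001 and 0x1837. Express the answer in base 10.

2081

a = 0101100101001
0x1837 = 1100000110111
AND → 0100000100001 = 2081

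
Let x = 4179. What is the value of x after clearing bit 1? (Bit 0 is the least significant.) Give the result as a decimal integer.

x = 1000001010011
bit 1 is currently 1; clear it via x & ~(1 << 1) = x & ~2
→ 1000001010001 = 4177

4177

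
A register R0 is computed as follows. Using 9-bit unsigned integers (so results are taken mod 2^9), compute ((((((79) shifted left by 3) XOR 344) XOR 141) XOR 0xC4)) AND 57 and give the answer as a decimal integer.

41

79 = 001001111
→ shifted left by 3 (mod 2^9) → 001111000 = 120
344 = 101011000
→ XOR → 100100000 = 288
141 = 010001101
→ XOR → 110101101 = 429
0xC4 = 011000100
→ XOR → 101101001 = 361
57 = 000111001
→ AND → 000101001 = 41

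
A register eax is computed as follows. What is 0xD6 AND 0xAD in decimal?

0xD6 = 11010110
0xAD = 10101101
AND → 10000100 = 132

132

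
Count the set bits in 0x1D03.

0x1D03 = 1110100000011
Count the 1s: 1 + 1 + 1 + 1 + 1 + 1 = 6

6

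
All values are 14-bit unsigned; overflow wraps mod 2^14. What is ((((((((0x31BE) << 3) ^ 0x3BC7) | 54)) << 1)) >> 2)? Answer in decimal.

0x31BE = 11000110111110
→ << 3 (mod 2^14) → 00110111110000 = 3568
0x3BC7 = 11101111000111
→ ^ → 11011000110111 = 13879
54 = 00000000110110
→ | → 11011000110111 = 13879
→ << 1 (mod 2^14) → 10110001101110 = 11374
→ >> 2 → 00101100011011 = 2843

2843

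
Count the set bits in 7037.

7037 = 1101101111101
Count the 1s: 1 + 1 + 1 + 1 + 1 + 1 + 1 + 1 + 1 + 1 = 10

10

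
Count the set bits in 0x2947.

0x2947 = 10100101000111
Count the 1s: 1 + 1 + 1 + 1 + 1 + 1 + 1 = 7

7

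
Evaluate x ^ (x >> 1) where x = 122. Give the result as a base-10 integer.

x = 1111010 = 122
x>>1 = 0111101
XOR  = 1000111 = 71
(x ^ (x >> 1) gives the standard binary-reflected Gray code of x.)

71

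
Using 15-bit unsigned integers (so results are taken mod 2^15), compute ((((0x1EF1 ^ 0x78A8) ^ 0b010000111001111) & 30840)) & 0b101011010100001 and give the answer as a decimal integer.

0x1EF1 = 001111011110001
0x78A8 = 111100010101000
→ ^ → 110011001011001 = 26201
0b010000111001111 = 010000111001111
→ ^ → 100011110010110 = 18326
30840 = 111100001111000
→ & → 100000000010000 = 16400
0b101011010100001 = 101011010100001
→ & → 100000000000000 = 16384

16384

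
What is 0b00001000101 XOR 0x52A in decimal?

a = 00001000101
0x52A = 10100101010
XOR → 10101101111 = 1391

1391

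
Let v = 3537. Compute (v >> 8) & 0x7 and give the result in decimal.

5

v = 110111010001
Shift right by 8: 1101
Mask low 3 bits: 101 = 5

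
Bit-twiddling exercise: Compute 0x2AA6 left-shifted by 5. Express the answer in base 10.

349376

0x2AA6 = 0000010101010100110
shift left by 5 → 1010101010011000000 = 349376
(equivalently, 10918 × 2^5 = 10918 × 32)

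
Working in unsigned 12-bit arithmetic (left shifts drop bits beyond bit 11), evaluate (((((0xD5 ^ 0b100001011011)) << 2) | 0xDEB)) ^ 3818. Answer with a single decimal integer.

273

0xD5 = 000011010101
0b100001011011 = 100001011011
→ ^ → 100010001110 = 2190
→ << 2 (mod 2^12) → 001000111000 = 568
0xDEB = 110111101011
→ | → 111111111011 = 4091
3818 = 111011101010
→ ^ → 000100010001 = 273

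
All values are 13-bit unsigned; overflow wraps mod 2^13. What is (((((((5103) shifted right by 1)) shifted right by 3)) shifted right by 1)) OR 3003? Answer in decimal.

3007

5103 = 1001111101111
→ shifted right by 1 → 0100111110111 = 2551
→ shifted right by 3 → 0000100111110 = 318
→ shifted right by 1 → 0000010011111 = 159
3003 = 0101110111011
→ OR → 0101110111111 = 3007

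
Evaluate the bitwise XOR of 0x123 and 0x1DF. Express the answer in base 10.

252

0x123 = 100100011
0x1DF = 111011111
XOR → 011111100 = 252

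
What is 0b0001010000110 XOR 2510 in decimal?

2888

a = 001010000110
2510 = 100111001110
XOR → 101101001000 = 2888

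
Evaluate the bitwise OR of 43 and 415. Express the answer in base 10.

447

43 = 000101011
415 = 110011111
 OR → 110111111 = 447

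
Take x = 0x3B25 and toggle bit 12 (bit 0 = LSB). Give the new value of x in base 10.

x = 011101100100101
bit 12 is currently 1; toggle it via x ^ (1 << 12) = x ^ 4096
→ 010101100100101 = 11045

11045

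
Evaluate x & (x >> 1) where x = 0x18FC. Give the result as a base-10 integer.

x = 1100011111100 = 6396
x>>1 = 0110001111110
AND  = 0100001111100 = 2172
(x & (x >> 1) has a 1 wherever x has two consecutive 1 bits.)

2172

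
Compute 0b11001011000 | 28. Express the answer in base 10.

1628

a = 11001011000
28 = 00000011100
 OR → 11001011100 = 1628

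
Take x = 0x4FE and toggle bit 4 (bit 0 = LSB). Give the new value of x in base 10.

1262

x = 10011111110
bit 4 is currently 1; toggle it via x ^ (1 << 4) = x ^ 16
→ 10011101110 = 1262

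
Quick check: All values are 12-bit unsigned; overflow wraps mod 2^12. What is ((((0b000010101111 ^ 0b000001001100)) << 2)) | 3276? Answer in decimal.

0b000010101111 = 000010101111
0b000001001100 = 000001001100
→ ^ → 000011100011 = 227
→ << 2 (mod 2^12) → 001110001100 = 908
3276 = 110011001100
→ | → 111111001100 = 4044

4044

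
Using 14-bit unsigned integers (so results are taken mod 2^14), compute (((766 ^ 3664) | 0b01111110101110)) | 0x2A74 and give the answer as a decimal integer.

16382

766 = 00001011111110
3664 = 00111001010000
→ ^ → 00110010101110 = 3246
0b01111110101110 = 01111110101110
→ | → 01111110101110 = 8110
0x2A74 = 10101001110100
→ | → 11111111111110 = 16382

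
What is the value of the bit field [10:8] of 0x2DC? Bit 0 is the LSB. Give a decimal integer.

v = 01011011100
Shift right by 8: 010
Mask low 3 bits: 010 = 2

2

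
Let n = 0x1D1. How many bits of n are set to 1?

5

0x1D1 = 111010001
Count the 1s: 1 + 1 + 1 + 1 + 1 = 5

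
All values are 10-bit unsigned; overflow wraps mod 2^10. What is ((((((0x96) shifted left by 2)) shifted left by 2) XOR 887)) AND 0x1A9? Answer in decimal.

0x96 = 0010010110
→ shifted left by 2 (mod 2^10) → 1001011000 = 600
→ shifted left by 2 (mod 2^10) → 0101100000 = 352
887 = 1101110111
→ XOR → 1000010111 = 535
0x1A9 = 0110101001
→ AND → 0000000001 = 1

1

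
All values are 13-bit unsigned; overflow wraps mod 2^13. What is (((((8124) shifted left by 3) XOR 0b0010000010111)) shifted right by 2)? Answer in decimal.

1661

8124 = 1111110111100
→ shifted left by 3 (mod 2^13) → 1110111100000 = 7648
0b0010000010111 = 0010000010111
→ XOR → 1100111110111 = 6647
→ shifted right by 2 → 0011001111101 = 1661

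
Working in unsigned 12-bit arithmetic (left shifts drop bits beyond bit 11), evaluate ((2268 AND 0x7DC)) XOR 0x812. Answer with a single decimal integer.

2268 = 100011011100
0x7DC = 011111011100
→ AND → 000011011100 = 220
0x812 = 100000010010
→ XOR → 100011001110 = 2254

2254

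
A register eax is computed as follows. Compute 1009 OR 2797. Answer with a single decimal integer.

1009 = 001111110001
2797 = 101011101101
 OR → 101111111101 = 3069

3069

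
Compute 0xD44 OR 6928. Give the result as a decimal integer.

8020

0xD44 = 0110101000100
6928 = 1101100010000
 OR → 1111101010100 = 8020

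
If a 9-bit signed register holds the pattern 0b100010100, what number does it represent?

-236

pattern = 100010100 (MSB is 1 ⇒ negative)
Invert: 011101011, add 1 → 011101100 = 236, so the value is -236.
(Equivalently: 276 - 2^9 = 276 - 512 = -236.)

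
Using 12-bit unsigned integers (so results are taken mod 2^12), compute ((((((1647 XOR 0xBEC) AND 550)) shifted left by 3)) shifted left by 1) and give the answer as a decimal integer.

1647 = 011001101111
0xBEC = 101111101100
→ XOR → 110110000011 = 3459
550 = 001000100110
→ AND → 000000000010 = 2
→ shifted left by 3 (mod 2^12) → 000000010000 = 16
→ shifted left by 1 (mod 2^12) → 000000100000 = 32

32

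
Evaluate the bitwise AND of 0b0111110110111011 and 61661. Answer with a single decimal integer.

a = 0111110110111011
61661 = 1111000011011101
AND → 0111000010011001 = 28825

28825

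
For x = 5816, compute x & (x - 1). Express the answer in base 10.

x = 1011010111000 = 5816
x - 1 = 1011010110111
AND   = 1011010110000 = 5808
(x & (x - 1) clears the lowest set bit of x.)

5808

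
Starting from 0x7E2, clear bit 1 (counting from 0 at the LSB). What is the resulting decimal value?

x = 011111100010
bit 1 is currently 1; clear it via x & ~(1 << 1) = x & ~2
→ 011111100000 = 2016

2016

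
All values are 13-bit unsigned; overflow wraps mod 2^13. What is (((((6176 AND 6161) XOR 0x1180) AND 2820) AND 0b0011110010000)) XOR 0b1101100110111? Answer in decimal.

6176 = 1100000100000
6161 = 1100000010001
→ AND → 1100000000000 = 6144
0x1180 = 1000110000000
→ XOR → 0100110000000 = 2432
2820 = 0101100000100
→ AND → 0100100000000 = 2304
0b0011110010000 = 0011110010000
→ AND → 0000100000000 = 256
0b1101100110111 = 1101100110111
→ XOR → 1101000110111 = 6711

6711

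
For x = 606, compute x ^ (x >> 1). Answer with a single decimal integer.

x = 1001011110 = 606
x>>1 = 0100101111
XOR  = 1101110001 = 881
(x ^ (x >> 1) gives the standard binary-reflected Gray code of x.)

881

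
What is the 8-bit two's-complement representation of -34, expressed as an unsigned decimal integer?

34 in 8 bits: 00100010
Invert: 11011101
Add 1:  11011110 = 222
(Check: 2^8 - 34 = 256 - 34 = 222.)

222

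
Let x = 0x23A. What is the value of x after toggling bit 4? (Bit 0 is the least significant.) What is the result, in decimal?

554

x = 01000111010
bit 4 is currently 1; toggle it via x ^ (1 << 4) = x ^ 16
→ 01000101010 = 554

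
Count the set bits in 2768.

5

2768 = 101011010000
Count the 1s: 1 + 1 + 1 + 1 + 1 = 5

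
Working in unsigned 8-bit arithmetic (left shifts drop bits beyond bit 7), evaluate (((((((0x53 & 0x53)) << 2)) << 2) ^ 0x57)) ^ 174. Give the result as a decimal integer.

201

0x53 = 01010011
0x53 = 01010011
→ & → 01010011 = 83
→ << 2 (mod 2^8) → 01001100 = 76
→ << 2 (mod 2^8) → 00110000 = 48
0x57 = 01010111
→ ^ → 01100111 = 103
174 = 10101110
→ ^ → 11001001 = 201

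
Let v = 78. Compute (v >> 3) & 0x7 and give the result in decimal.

1

v = 0001001110
Shift right by 3: 0001001
Mask low 3 bits: 001 = 1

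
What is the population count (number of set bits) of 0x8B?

4

0x8B = 10001011
Count the 1s: 1 + 1 + 1 + 1 = 4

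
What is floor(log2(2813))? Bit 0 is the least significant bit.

2813 = 101011111101
The topmost 1 is at position 11 (since 2^11 = 2048 ≤ 2813 < 4096).

11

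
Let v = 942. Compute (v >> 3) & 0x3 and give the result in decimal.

1

v = 01110101110
Shift right by 3: 01110101
Mask low 2 bits: 01 = 1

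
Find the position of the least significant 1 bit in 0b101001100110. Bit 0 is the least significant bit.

1

0b101001100110 = 101001100110
Trailing zeros: 1, so the lowest set bit is bit 1 (value 2).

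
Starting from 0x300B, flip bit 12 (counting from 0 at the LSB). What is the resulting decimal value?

x = 11000000001011
bit 12 is currently 1; toggle it via x ^ (1 << 12) = x ^ 4096
→ 10000000001011 = 8203

8203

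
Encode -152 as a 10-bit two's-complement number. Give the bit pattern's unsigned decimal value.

152 in 10 bits: 0010011000
Invert: 1101100111
Add 1:  1101101000 = 872
(Check: 2^10 - 152 = 1024 - 152 = 872.)

872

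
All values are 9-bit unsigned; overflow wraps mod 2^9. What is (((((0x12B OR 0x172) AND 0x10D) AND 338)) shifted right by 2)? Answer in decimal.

0x12B = 100101011
0x172 = 101110010
→ OR → 101111011 = 379
0x10D = 100001101
→ AND → 100001001 = 265
338 = 101010010
→ AND → 100000000 = 256
→ shifted right by 2 → 001000000 = 64

64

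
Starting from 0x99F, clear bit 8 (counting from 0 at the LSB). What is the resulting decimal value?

x = 100110011111
bit 8 is currently 1; clear it via x & ~(1 << 8) = x & ~256
→ 100010011111 = 2207

2207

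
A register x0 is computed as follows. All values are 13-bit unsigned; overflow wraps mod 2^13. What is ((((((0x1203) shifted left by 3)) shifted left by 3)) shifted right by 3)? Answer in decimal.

0x1203 = 1001000000011
→ shifted left by 3 (mod 2^13) → 1000000011000 = 4120
→ shifted left by 3 (mod 2^13) → 0000011000000 = 192
→ shifted right by 3 → 0000000011000 = 24

24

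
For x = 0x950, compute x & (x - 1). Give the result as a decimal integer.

x = 100101010000 = 2384
x - 1 = 100101001111
AND   = 100101000000 = 2368
(x & (x - 1) clears the lowest set bit of x.)

2368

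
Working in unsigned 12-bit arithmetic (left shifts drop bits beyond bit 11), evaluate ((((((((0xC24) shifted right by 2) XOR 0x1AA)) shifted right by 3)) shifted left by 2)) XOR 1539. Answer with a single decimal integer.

0xC24 = 110000100100
→ shifted right by 2 → 001100001001 = 777
0x1AA = 000110101010
→ XOR → 001010100011 = 675
→ shifted right by 3 → 000001010100 = 84
→ shifted left by 2 (mod 2^12) → 000101010000 = 336
1539 = 011000000011
→ XOR → 011101010011 = 1875

1875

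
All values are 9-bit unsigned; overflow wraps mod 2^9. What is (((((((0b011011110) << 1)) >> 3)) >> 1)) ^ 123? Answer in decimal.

0b011011110 = 011011110
→ << 1 (mod 2^9) → 110111100 = 444
→ >> 3 → 000110111 = 55
→ >> 1 → 000011011 = 27
123 = 001111011
→ ^ → 001100000 = 96

96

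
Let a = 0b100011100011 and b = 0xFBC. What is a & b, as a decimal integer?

a = 100011100011
0xFBC = 111110111100
AND → 100010100000 = 2208

2208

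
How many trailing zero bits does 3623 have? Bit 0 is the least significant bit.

3623 = 111000100111
Trailing zeros: 0, so the lowest set bit is bit 0 (value 1).

0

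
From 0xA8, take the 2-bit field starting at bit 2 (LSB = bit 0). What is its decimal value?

v = 010101000
Shift right by 2: 0101010
Mask low 2 bits: 10 = 2

2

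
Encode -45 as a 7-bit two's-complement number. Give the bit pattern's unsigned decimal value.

83

45 in 7 bits: 0101101
Invert: 1010010
Add 1:  1010011 = 83
(Check: 2^7 - 45 = 128 - 45 = 83.)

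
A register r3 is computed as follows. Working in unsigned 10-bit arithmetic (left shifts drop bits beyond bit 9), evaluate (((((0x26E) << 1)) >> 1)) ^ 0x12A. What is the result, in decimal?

0x26E = 1001101110
→ << 1 (mod 2^10) → 0011011100 = 220
→ >> 1 → 0001101110 = 110
0x12A = 0100101010
→ ^ → 0101000100 = 324

324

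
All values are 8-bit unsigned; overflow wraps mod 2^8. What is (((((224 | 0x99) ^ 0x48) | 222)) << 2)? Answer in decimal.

224 = 11100000
0x99 = 10011001
→ | → 11111001 = 249
0x48 = 01001000
→ ^ → 10110001 = 177
222 = 11011110
→ | → 11111111 = 255
→ << 2 (mod 2^8) → 11111100 = 252

252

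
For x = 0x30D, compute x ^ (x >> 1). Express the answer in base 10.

x = 1100001101 = 781
x>>1 = 0110000110
XOR  = 1010001011 = 651
(x ^ (x >> 1) gives the standard binary-reflected Gray code of x.)

651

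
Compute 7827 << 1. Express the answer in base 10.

15654

7827 = 01111010010011
shift left by 1 → 11110100100110 = 15654
(equivalently, 7827 × 2^1 = 7827 × 2)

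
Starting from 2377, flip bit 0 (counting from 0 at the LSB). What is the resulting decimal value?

2376

x = 00100101001001
bit 0 is currently 1; toggle it via x ^ (1 << 0) = x ^ 1
→ 00100101001000 = 2376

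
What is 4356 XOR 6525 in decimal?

2169

4356 = 1000100000100
6525 = 1100101111101
XOR → 0100001111001 = 2169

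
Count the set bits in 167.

167 = 10100111
Count the 1s: 1 + 1 + 1 + 1 + 1 = 5

5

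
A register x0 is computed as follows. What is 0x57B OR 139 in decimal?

0x57B = 10101111011
139 = 00010001011
 OR → 10111111011 = 1531

1531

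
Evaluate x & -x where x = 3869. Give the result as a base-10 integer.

1

x = 111100011101 = 3869
-x (two's complement) = …000011100011
AND   = 000000000001 = 1
(x & -x isolates the lowest set bit of x.)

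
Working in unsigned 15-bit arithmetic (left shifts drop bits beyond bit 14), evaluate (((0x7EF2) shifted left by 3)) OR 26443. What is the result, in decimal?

0x7EF2 = 111111011110010
→ shifted left by 3 (mod 2^15) → 111011110010000 = 30608
26443 = 110011101001011
→ OR → 111011111011011 = 30683

30683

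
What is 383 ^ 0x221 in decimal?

862

383 = 0101111111
0x221 = 1000100001
XOR → 1101011110 = 862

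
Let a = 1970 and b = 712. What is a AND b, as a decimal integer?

640

1970 = 11110110010
712 = 01011001000
AND → 01010000000 = 640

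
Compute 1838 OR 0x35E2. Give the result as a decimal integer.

14318

1838 = 00011100101110
0x35E2 = 11010111100010
 OR → 11011111101110 = 14318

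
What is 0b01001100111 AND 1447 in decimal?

39

a = 01001100111
1447 = 10110100111
AND → 00000100111 = 39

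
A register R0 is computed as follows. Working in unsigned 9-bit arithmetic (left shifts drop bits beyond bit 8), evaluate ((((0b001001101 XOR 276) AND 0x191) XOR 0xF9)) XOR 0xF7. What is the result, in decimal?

287

0b001001101 = 001001101
276 = 100010100
→ XOR → 101011001 = 345
0x191 = 110010001
→ AND → 100010001 = 273
0xF9 = 011111001
→ XOR → 111101000 = 488
0xF7 = 011110111
→ XOR → 100011111 = 287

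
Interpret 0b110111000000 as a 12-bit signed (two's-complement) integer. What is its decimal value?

-576

pattern = 110111000000 (MSB is 1 ⇒ negative)
Invert: 001000111111, add 1 → 001001000000 = 576, so the value is -576.
(Equivalently: 3520 - 2^12 = 3520 - 4096 = -576.)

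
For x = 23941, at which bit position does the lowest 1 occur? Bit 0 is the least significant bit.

0

23941 = 101110110000101
Trailing zeros: 0, so the lowest set bit is bit 0 (value 1).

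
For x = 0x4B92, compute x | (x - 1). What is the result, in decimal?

19347

x = 100101110010010 = 19346
x - 1 = 100101110010001
OR    = 100101110010011 = 19347
(x | (x - 1) sets all bits below the lowest set bit.)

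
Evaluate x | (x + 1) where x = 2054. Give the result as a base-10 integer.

2055

x = 100000000110 = 2054
x + 1 = 100000000111
OR    = 100000000111 = 2055
(x | (x + 1) sets the lowest cleared bit.)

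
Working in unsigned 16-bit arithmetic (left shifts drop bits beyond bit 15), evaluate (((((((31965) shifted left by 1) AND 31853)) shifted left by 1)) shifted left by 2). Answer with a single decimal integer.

31965 = 0111110011011101
→ shifted left by 1 (mod 2^16) → 1111100110111010 = 63930
31853 = 0111110001101101
→ AND → 0111100000101000 = 30760
→ shifted left by 1 (mod 2^16) → 1111000001010000 = 61520
→ shifted left by 2 (mod 2^16) → 1100000101000000 = 49472

49472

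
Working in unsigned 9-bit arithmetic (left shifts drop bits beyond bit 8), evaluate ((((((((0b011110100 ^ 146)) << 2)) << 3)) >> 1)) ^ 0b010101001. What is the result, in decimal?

0b011110100 = 011110100
146 = 010010010
→ ^ → 001100110 = 102
→ << 2 (mod 2^9) → 110011000 = 408
→ << 3 (mod 2^9) → 011000000 = 192
→ >> 1 → 001100000 = 96
0b010101001 = 010101001
→ ^ → 011001001 = 201

201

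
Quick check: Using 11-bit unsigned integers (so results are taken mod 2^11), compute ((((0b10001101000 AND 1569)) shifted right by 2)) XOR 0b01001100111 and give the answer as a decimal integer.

879

0b10001101000 = 10001101000
1569 = 11000100001
→ AND → 10000100000 = 1056
→ shifted right by 2 → 00100001000 = 264
0b01001100111 = 01001100111
→ XOR → 01101101111 = 879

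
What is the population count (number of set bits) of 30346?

8

30346 = 111011010001010
Count the 1s: 1 + 1 + 1 + 1 + 1 + 1 + 1 + 1 = 8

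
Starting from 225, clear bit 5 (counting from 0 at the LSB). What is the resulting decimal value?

193

x = 11100001
bit 5 is currently 1; clear it via x & ~(1 << 5) = x & ~32
→ 11000001 = 193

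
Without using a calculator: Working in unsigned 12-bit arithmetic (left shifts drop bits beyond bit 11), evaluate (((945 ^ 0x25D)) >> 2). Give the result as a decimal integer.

123

945 = 001110110001
0x25D = 001001011101
→ ^ → 000111101100 = 492
→ >> 2 → 000001111011 = 123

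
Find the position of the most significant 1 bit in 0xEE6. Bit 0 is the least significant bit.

11

0xEE6 = 111011100110
The topmost 1 is at position 11 (since 2^11 = 2048 ≤ 3814 < 4096).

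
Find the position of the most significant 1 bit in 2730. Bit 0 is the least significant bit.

2730 = 101010101010
The topmost 1 is at position 11 (since 2^11 = 2048 ≤ 2730 < 4096).

11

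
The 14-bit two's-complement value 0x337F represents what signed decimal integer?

pattern = 11001101111111 (MSB is 1 ⇒ negative)
Invert: 00110010000000, add 1 → 00110010000001 = 3201, so the value is -3201.
(Equivalently: 13183 - 2^14 = 13183 - 16384 = -3201.)

-3201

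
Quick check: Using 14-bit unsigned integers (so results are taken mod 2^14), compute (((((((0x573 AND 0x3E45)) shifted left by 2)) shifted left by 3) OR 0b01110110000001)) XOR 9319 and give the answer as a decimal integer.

14790

0x573 = 00010101110011
0x3E45 = 11111001000101
→ AND → 00010001000001 = 1089
→ shifted left by 2 (mod 2^14) → 01000100000100 = 4356
→ shifted left by 3 (mod 2^14) → 00100000100000 = 2080
0b01110110000001 = 01110110000001
→ OR → 01110110100001 = 7585
9319 = 10010001100111
→ XOR → 11100111000110 = 14790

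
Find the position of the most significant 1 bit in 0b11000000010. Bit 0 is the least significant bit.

0b11000000010 = 11000000010
The topmost 1 is at position 10 (since 2^10 = 1024 ≤ 1538 < 2048).

10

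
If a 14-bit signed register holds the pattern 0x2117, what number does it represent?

pattern = 10000100010111 (MSB is 1 ⇒ negative)
Invert: 01111011101000, add 1 → 01111011101001 = 7913, so the value is -7913.
(Equivalently: 8471 - 2^14 = 8471 - 16384 = -7913.)

-7913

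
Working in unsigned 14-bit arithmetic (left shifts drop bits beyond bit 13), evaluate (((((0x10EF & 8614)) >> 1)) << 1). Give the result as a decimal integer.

0x10EF = 01000011101111
8614 = 10000110100110
→ & → 00000010100110 = 166
→ >> 1 → 00000001010011 = 83
→ << 1 (mod 2^14) → 00000010100110 = 166

166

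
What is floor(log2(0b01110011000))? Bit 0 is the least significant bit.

9

0b01110011000 = 1110011000
The topmost 1 is at position 9 (since 2^9 = 512 ≤ 920 < 1024).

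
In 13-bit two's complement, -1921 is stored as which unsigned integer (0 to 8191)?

6271

1921 in 13 bits: 0011110000001
Invert: 1100001111110
Add 1:  1100001111111 = 6271
(Check: 2^13 - 1921 = 8192 - 1921 = 6271.)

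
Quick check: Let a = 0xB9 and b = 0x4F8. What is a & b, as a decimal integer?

184

0xB9 = 00010111001
0x4F8 = 10011111000
AND → 00010111000 = 184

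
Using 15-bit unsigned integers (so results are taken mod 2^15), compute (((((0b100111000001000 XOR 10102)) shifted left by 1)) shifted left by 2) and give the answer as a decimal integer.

19440

0b100111000001000 = 100111000001000
10102 = 010011101110110
→ XOR → 110100101111110 = 27006
→ shifted left by 1 (mod 2^15) → 101001011111100 = 21244
→ shifted left by 2 (mod 2^15) → 100101111110000 = 19440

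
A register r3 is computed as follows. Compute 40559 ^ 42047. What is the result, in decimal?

14928

40559 = 1001111001101111
42047 = 1010010000111111
XOR → 0011101001010000 = 14928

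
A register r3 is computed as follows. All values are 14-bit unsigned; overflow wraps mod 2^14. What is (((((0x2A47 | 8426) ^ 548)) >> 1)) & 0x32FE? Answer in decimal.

0x2A47 = 10101001000111
8426 = 10000011101010
→ | → 10101011101111 = 10991
548 = 00001000100100
→ ^ → 10100011001011 = 10443
→ >> 1 → 01010001100101 = 5221
0x32FE = 11001011111110
→ & → 01000001100100 = 4196

4196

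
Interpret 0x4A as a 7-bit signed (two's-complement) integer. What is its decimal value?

pattern = 1001010 (MSB is 1 ⇒ negative)
Invert: 0110101, add 1 → 0110110 = 54, so the value is -54.
(Equivalently: 74 - 2^7 = 74 - 128 = -54.)

-54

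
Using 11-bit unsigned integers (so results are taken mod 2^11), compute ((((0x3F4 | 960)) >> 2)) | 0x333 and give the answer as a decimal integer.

1023

0x3F4 = 01111110100
960 = 01111000000
→ | → 01111110100 = 1012
→ >> 2 → 00011111101 = 253
0x333 = 01100110011
→ | → 01111111111 = 1023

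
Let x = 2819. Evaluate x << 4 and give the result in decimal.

2819 = 0000101100000011
shift left by 4 → 1011000000110000 = 45104
(equivalently, 2819 × 2^4 = 2819 × 16)

45104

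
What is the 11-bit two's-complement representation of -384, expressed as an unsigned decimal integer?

384 in 11 bits: 00110000000
Invert: 11001111111
Add 1:  11010000000 = 1664
(Check: 2^11 - 384 = 2048 - 384 = 1664.)

1664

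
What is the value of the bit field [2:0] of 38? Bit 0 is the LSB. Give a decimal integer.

6

v = 000000100110
Shift right by 0: 000000100110
Mask low 3 bits: 110 = 6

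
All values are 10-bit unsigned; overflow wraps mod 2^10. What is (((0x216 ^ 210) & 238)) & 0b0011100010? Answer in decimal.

192

0x216 = 1000010110
210 = 0011010010
→ ^ → 1011000100 = 708
238 = 0011101110
→ & → 0011000100 = 196
0b0011100010 = 0011100010
→ & → 0011000000 = 192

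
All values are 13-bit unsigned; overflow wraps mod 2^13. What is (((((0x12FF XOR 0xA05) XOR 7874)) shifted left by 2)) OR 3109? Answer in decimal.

0x12FF = 1001011111111
0xA05 = 0101000000101
→ XOR → 1100011111010 = 6394
7874 = 1111011000010
→ XOR → 0011000111000 = 1592
→ shifted left by 2 (mod 2^13) → 1100011100000 = 6368
3109 = 0110000100101
→ OR → 1110011100101 = 7397

7397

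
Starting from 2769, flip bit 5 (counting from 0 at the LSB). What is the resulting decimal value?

2801

x = 101011010001
bit 5 is currently 0; toggle it via x ^ (1 << 5) = x ^ 32
→ 101011110001 = 2801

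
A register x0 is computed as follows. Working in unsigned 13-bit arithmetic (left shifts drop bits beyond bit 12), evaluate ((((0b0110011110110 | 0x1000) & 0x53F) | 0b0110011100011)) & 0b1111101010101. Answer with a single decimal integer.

3157

0b0110011110110 = 0110011110110
0x1000 = 1000000000000
→ | → 1110011110110 = 7414
0x53F = 0010100111111
→ & → 0010000110110 = 1078
0b0110011100011 = 0110011100011
→ | → 0110011110111 = 3319
0b1111101010101 = 1111101010101
→ & → 0110001010101 = 3157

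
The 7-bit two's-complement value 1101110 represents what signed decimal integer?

pattern = 1101110 (MSB is 1 ⇒ negative)
Invert: 0010001, add 1 → 0010010 = 18, so the value is -18.
(Equivalently: 110 - 2^7 = 110 - 128 = -18.)

-18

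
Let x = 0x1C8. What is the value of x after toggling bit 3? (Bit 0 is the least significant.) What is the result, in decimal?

448

x = 111001000
bit 3 is currently 1; toggle it via x ^ (1 << 3) = x ^ 8
→ 111000000 = 448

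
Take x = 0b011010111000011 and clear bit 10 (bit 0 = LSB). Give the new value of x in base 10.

x = 011010111000011
bit 10 is currently 1; clear it via x & ~(1 << 10) = x & ~1024
→ 011000111000011 = 12739

12739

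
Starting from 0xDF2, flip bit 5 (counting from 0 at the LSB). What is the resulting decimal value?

x = 110111110010
bit 5 is currently 1; toggle it via x ^ (1 << 5) = x ^ 32
→ 110111010010 = 3538

3538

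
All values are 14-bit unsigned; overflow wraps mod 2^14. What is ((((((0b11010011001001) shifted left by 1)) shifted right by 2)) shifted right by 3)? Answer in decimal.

332

0b11010011001001 = 11010011001001
→ shifted left by 1 (mod 2^14) → 10100110010010 = 10642
→ shifted right by 2 → 00101001100100 = 2660
→ shifted right by 3 → 00000101001100 = 332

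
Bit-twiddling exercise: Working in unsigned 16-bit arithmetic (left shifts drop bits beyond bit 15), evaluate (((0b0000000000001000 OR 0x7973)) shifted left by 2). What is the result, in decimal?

58860

0b0000000000001000 = 0000000000001000
0x7973 = 0111100101110011
→ OR → 0111100101111011 = 31099
→ shifted left by 2 (mod 2^16) → 1110010111101100 = 58860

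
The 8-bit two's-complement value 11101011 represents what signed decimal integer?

pattern = 11101011 (MSB is 1 ⇒ negative)
Invert: 00010100, add 1 → 00010101 = 21, so the value is -21.
(Equivalently: 235 - 2^8 = 235 - 256 = -21.)

-21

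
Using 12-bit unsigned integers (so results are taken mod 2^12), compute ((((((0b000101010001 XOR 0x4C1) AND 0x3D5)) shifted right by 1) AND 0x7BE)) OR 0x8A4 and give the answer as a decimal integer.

0b000101010001 = 000101010001
0x4C1 = 010011000001
→ XOR → 010110010000 = 1424
0x3D5 = 001111010101
→ AND → 000110010000 = 400
→ shifted right by 1 → 000011001000 = 200
0x7BE = 011110111110
→ AND → 000010001000 = 136
0x8A4 = 100010100100
→ OR → 100010101100 = 2220

2220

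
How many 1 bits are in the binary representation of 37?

3

37 = 100101
Count the 1s: 1 + 1 + 1 = 3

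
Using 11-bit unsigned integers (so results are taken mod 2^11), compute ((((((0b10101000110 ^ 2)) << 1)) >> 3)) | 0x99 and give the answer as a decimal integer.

217

0b10101000110 = 10101000110
2 = 00000000010
→ ^ → 10101000100 = 1348
→ << 1 (mod 2^11) → 01010001000 = 648
→ >> 3 → 00001010001 = 81
0x99 = 00010011001
→ | → 00011011001 = 217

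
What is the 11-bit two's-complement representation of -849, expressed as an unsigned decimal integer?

849 in 11 bits: 01101010001
Invert: 10010101110
Add 1:  10010101111 = 1199
(Check: 2^11 - 849 = 2048 - 849 = 1199.)

1199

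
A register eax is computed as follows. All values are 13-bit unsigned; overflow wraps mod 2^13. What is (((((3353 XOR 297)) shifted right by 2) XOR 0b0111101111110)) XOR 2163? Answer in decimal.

3353 = 0110100011001
297 = 0000100101001
→ XOR → 0110000110000 = 3120
→ shifted right by 2 → 0001100001100 = 780
0b0111101111110 = 0111101111110
→ XOR → 0110001110010 = 3186
2163 = 0100001110011
→ XOR → 0010000000001 = 1025

1025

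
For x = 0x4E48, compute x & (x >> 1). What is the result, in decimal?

1536

x = 100111001001000 = 20040
x>>1 = 010011100100100
AND  = 000011000000000 = 1536
(x & (x >> 1) has a 1 wherever x has two consecutive 1 bits.)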